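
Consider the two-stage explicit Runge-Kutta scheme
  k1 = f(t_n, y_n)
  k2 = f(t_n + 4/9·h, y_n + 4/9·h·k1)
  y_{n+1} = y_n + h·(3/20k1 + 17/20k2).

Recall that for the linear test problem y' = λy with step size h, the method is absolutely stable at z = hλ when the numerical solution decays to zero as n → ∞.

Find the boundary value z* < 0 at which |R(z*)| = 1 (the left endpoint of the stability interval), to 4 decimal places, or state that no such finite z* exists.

Test eqn y'=λy, z=hλ:
  k1=λy_n ⇒ h·k1=z·y_n;  k2=λ(1+4/9z)y_n ⇒ h·k2=z(1+4/9z)y_n
  y_{n+1}/y_n = 1 + 3/20z + 17/20z(1+4/9z) = 1 + z + 17/45z²
  ⇒ R(z) = 1 + z + 17/45z².

Need |R(x)|<1, x<0.
x=-0.76: |R|=0.4582
R=1: x+17/45x²=0 ⇒ x=−45/17=-2.6471; min R=1−1/(4·17/45)=0.3382>−1
Confirm numerically:
  x=-2.328: |R|=0.71940 <1
  x=-2.280: |R|=0.68384 <1
  x=-2.243: |R|=0.65762 <1
  x=-1.348: |R|=0.33846 <1
  x=-3.224: |R|=1.70269 >1
  x=-2.958: |R|=1.34747 >1
  x=-2.900: |R|=1.27711 >1
So |R|<1 on (-2.6471, 0).

left endpoint -2.6471.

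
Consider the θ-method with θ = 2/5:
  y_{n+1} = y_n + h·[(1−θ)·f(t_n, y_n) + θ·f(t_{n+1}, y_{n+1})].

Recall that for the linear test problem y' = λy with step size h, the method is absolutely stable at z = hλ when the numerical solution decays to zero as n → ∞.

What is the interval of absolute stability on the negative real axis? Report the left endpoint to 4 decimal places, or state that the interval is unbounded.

(-10.0000, 0).

On y'=λy, z=hλ:
  y_{n+1} = y_n + z·[3/5·y_n + 2/5·y_{n+1}] ⇒ (1 − 2/5z)y_{n+1} = (1 + 3/5z)y_n
  Hence R(z) = (1 + 3/5z)/(1 − 2/5z).

Solve |R(x)|<1 on ℝ⁻.
x=-1.39: |R|=0.1067
R=−1: 1+3/5x = −1+2/5x ⇒ -1/5x=2 ⇒ x=2/(-1/5)=-10.0000
Confirm numerically:
  x=-7.413: |R|=0.86951 <1
  x=-7.360: |R|=0.86613 <1
  x=-6.961: |R|=0.83939 <1
  x=-4.275: |R|=0.57749 <1
  x=-10.577: |R|=1.02206 >1
  x=-10.240: |R|=1.00942 >1
  x=-10.082: |R|=1.00326 >1
So |R|<1 on (-10.0000, 0).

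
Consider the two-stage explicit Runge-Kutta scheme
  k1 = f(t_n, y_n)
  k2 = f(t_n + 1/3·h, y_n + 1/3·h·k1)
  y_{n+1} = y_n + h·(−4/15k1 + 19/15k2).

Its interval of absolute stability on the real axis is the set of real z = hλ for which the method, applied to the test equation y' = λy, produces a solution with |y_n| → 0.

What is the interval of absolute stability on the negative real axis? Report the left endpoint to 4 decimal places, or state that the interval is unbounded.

On y'=λy, z=hλ:
  k1=λy_n ⇒ h·k1=z·y_n;  k2=λ(1+1/3z)y_n ⇒ h·k2=z(1+1/3z)y_n
  y_{n+1}/y_n = 1 − 4/15z + 19/15z(1+1/3z) = 1 + z + 19/45z²
  Hence R(z) = 1 + z + 19/45z².

Solve |R(x)|<1 on ℝ⁻.
x=-0.74: |R|=0.4912
R=1: x+19/45x²=0 ⇒ x=−45/19=-2.3684; min R=1−1/(4·19/45)=0.4079>−1
Confirm numerically:
  x=-1.930: |R|=0.64274 <1
  x=-1.798: |R|=0.56696 <1
  x=-1.258: |R|=0.41019 <1
  x=-2.964: |R|=1.74535 >1
  x=-2.623: |R|=1.28194 >1
Interval (-2.3684, 0).

(-2.3684, 0).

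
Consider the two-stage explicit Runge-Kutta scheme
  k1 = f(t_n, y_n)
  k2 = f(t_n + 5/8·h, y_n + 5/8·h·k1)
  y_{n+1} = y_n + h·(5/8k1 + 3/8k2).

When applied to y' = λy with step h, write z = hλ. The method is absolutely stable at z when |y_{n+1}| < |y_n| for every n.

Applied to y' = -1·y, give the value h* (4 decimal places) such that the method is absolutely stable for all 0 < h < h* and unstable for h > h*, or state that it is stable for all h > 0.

(-4.2667,0); λ=-1 ⇒ h* = (64/15)/1 = 4.2667.

Set f=λy, z=hλ:
  k1=λy_n ⇒ h·k1=z·y_n;  k2=λ(1+5/8z)y_n ⇒ h·k2=z(1+5/8z)y_n
  y_{n+1}/y_n = 1 + 5/8z + 3/8z(1+5/8z) = 1 + z + 15/64z²
  so R(z) = 1 + z + 15/64z².

Boundary: |R(x)|=1, x<0.
x=-1.23: |R|=0.1246
R=1: x+15/64x²=0 ⇒ x=−64/15=-4.2667; min R=1−1/(4·15/64)=-0.0667>−1
Confirm numerically:
  x=-3.417: |R|=0.31954 <1
  x=-3.035: |R|=0.12388 <1
  x=-2.382: |R|=0.05217 <1
  x=-1.979: |R|=0.06108 <1
  x=-4.864: |R|=1.68096 >1
  x=-4.513: |R|=1.26056 >1
So |R|<1 on (-4.2667, 0).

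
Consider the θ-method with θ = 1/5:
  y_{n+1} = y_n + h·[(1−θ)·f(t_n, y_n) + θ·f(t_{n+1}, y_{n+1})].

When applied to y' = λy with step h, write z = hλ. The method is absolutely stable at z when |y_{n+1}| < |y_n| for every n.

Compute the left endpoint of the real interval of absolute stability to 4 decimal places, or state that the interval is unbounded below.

left endpoint -3.3333.

On y'=λy, z=hλ:
  y_{n+1} = y_n + z·[4/5·y_n + 1/5·y_{n+1}] ⇒ (1 − 1/5z)y_{n+1} = (1 + 4/5z)y_n
  Hence R(z) = (1 + 4/5z)/(1 − 1/5z).

Find x<0 with |R(x)|<1.
x=-0.73: |R|=0.3630
R=−1: 1+4/5x = −1+1/5x ⇒ -3/5x=2 ⇒ x=2/(-3/5)=-3.3333
Confirm numerically:
  x=-2.026: |R|=0.44179 <1
  x=-2.024: |R|=0.44077 <1
  x=-1.524: |R|=0.16800 <1
  x=-1.349: |R|=0.06237 <1
  x=-3.904: |R|=1.19227 >1
  x=-3.809: |R|=1.16199 >1
Interval (-3.3333, 0).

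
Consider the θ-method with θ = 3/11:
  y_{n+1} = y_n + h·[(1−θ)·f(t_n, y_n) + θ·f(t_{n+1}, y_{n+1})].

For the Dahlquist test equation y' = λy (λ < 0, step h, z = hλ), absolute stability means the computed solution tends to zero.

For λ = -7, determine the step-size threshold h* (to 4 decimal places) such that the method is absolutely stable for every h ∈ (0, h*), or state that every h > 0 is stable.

On y'=λy, z=hλ:
  y_{n+1} = y_n + z·[8/11·y_n + 3/11·y_{n+1}] ⇒ (1 − 3/11z)y_{n+1} = (1 + 8/11z)y_n
  ⇒ R(z) = (1 + 8/11z)/(1 − 3/11z).

Need |R(x)|<1, x<0.
x=-1.68: |R|=0.1521
R=−1: 1+8/11x = −1+3/11x ⇒ -5/11x=2 ⇒ x=2/(-5/11)=-4.4000
Confirm numerically:
  x=-4.117: |R|=0.93940 <1
  x=-3.872: |R|=0.88327 <1
  x=-3.383: |R|=0.75956 <1
  x=-2.038: |R|=0.30992 <1
  x=-4.951: |R|=1.10656 >1
  x=-4.940: |R|=1.10457 >1
  x=-4.663: |R|=1.05262 >1
Interval (-4.4000, 0).

(-4.4000,0); λ=-7 ⇒ h* = (22/5)/7 = 0.6286.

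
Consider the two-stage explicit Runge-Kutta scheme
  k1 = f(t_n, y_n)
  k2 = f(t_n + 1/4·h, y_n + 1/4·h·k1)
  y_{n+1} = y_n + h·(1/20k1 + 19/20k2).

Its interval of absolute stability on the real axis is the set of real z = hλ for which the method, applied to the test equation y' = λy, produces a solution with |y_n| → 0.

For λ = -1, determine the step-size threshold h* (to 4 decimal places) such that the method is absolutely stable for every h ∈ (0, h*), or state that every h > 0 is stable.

(-4.2105,0); λ=-1 ⇒ h* = (80/19)/1 = 4.2105.

With y'=λy (z=hλ):
  k1=λy_n ⇒ h·k1=z·y_n;  k2=λ(1+1/4z)y_n ⇒ h·k2=z(1+1/4z)y_n
  y_{n+1}/y_n = 1 + 1/20z + 19/20z(1+1/4z) = 1 + z + 19/80z²
  Hence R(z) = 1 + z + 19/80z².

Boundary: |R(x)|=1, x<0.
x=-0.69: |R|=0.4231
R=1: x+19/80x²=0 ⇒ x=−80/19=-4.2105; min R=1−1/(4·19/80)=-0.0526>−1
Confirm numerically:
  x=-3.750: |R|=0.58984 <1
  x=-2.026: |R|=0.05114 <1
  x=-1.755: |R|=0.02349 <1
  x=-4.549: |R|=1.36568 >1
  x=-4.412: |R|=1.21111 >1
  x=-4.395: |R|=1.19256 >1
So |R|<1 on (-4.2105, 0).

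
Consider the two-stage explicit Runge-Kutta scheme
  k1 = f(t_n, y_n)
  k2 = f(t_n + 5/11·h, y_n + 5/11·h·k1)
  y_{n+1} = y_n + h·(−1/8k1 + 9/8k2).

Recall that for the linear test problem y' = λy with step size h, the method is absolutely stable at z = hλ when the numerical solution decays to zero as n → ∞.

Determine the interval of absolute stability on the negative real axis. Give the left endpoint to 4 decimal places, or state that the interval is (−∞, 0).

(-1.9556, 0).

Test eqn y'=λy, z=hλ:
  k1=λy_n ⇒ h·k1=z·y_n;  k2=λ(1+5/11z)y_n ⇒ h·k2=z(1+5/11z)y_n
  y_{n+1}/y_n = 1 − 1/8z + 9/8z(1+5/11z) = 1 + z + 45/88z²
  Hence R(z) = 1 + z + 45/88z².

Need |R(x)|<1, x<0.
x=-1.19: |R|=0.5341
R=1: x+45/88x²=0 ⇒ x=−88/45=-1.9556; min R=1−1/(4·45/88)=0.5111>−1
Confirm numerically:
  x=-1.867: |R|=0.91545 <1
  x=-1.410: |R|=0.60664 <1
  x=-1.110: |R|=0.52005 <1
  x=-2.301: |R|=1.40647 >1
  x=-2.289: |R|=1.39030 >1
Stable set (-1.9556, 0).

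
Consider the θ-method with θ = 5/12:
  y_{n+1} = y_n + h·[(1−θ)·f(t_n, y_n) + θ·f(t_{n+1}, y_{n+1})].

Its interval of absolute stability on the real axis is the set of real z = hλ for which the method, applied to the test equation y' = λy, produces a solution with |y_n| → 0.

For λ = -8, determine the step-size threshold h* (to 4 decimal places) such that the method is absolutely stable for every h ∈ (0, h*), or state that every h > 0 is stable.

(-12.0000,0); λ=-8 ⇒ h* = (12)/8 = 1.5000.

Test eqn y'=λy, z=hλ:
  y_{n+1} = y_n + z·[7/12·y_n + 5/12·y_{n+1}] ⇒ (1 − 5/12z)y_{n+1} = (1 + 7/12z)y_n
  so R(z) = (1 + 7/12z)/(1 − 5/12z).

Find x<0 with |R(x)|<1.
x=-1.21: |R|=0.1956
R=−1: 1+7/12x = −1+5/12x ⇒ -1/6x=2 ⇒ x=2/(-1/6)=-12.0000
Confirm numerically:
  x=-8.133: |R|=0.85315 <1
  x=-7.970: |R|=0.84455 <1
  x=-6.803: |R|=0.77412 <1
  x=-12.203: |R|=1.00556 >1
  x=-12.047: |R|=1.00130 >1
Interval (-12.0000, 0).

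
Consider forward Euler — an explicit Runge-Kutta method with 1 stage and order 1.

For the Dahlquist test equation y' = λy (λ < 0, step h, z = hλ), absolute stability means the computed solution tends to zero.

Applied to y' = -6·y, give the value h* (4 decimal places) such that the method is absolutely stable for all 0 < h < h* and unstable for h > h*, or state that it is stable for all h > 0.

(-2.0000,0); λ=-6 ⇒ h* = 0.3333.

On y'=λy, z=hλ:
  order 1, 1-stage ⇒ R(z)=1+z
  (e.g. R(-0.43)=0.57000, |R|=0.57000)

Find x<0 with |R(x)|<1.
x=-0.43: |R|=0.5700
|R(-2.23)|=1.2300 |R(-2)|=1.0000 |R(-1.7)|=0.7000
Bisect:
  x_lo=-2.4978 |R|=1.4978  x_hi=-0.2552 |R|=0.7448
  mid=-1.37647 |R|=0.37647 →hi
  mid=-1.93711 |R|=0.93711 →hi
  mid=-2.21743 |R|=1.21743 →lo
  mid=-2.07727 |R|=1.07727 →lo
  mid=-2.00719 |R|=1.00719 →lo
  mid=-1.97215 |R|=0.97215 →hi
  mid=-1.98967 |R|=0.98967 →hi
  mid=-1.99843 |R|=0.99843 →hi
  mid=-2.00281 |R|=1.00281 →lo
  mid=-2.00062 |R|=1.00062 →lo
  ...
  [-2.00008,-1.99994] ⇒ x*=-2.0000
Stable set (-2.0000, 0).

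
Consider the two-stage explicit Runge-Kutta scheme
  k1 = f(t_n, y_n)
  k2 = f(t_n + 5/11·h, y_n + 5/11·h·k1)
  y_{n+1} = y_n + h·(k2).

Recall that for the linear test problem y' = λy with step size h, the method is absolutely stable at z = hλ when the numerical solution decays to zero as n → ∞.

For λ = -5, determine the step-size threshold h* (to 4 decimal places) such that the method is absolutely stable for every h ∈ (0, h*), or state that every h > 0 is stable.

(-2.2000,0); λ=-5 ⇒ h* = (11/5)/5 = 0.4400.

With y'=λy (z=hλ):
  k1=λy_n ⇒ h·k1=z·y_n;  k2=λ(1+5/11z)y_n ⇒ h·k2=z(1+5/11z)y_n
  y_{n+1}/y_n = 1 + z(1+5/11z) = 1 + z + 5/11z²
  ⇒ R(z) = 1 + z + 5/11z².

Solve |R(x)|<1 on ℝ⁻.
x=-0.34: |R|=0.7125
R=1: x+5/11x²=0 ⇒ x=−11/5=-2.2000; min R=1−1/(4·5/11)=0.4500>−1
Confirm numerically:
  x=-2.125: |R|=0.92756 <1
  x=-1.720: |R|=0.62473 <1
  x=-1.450: |R|=0.50568 <1
  x=-0.915: |R|=0.46556 <1
  x=-2.788: |R|=1.74516 >1
  x=-2.305: |R|=1.11001 >1
  x=-2.234: |R|=1.03453 >1
Interval (-2.2000, 0).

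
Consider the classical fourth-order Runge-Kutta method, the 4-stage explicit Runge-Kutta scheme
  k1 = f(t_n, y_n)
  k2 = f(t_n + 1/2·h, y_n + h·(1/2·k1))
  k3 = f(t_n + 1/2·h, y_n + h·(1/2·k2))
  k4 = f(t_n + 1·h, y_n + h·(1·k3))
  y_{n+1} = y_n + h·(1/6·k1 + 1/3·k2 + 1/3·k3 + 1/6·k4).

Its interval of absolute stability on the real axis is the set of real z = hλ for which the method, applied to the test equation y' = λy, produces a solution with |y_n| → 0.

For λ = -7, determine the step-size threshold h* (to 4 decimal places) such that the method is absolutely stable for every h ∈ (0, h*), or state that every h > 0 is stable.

With y'=λy (z=hλ):
  order 4, 4-stage ⇒ R(z)=1+z+z^2/2+z^3/6+z^4/24
  (e.g. R(-1.48)=0.27481, |R|=0.27481)

Solve |R(x)|<1 on ℝ⁻.
x=-1.48: |R|=0.2748
|R(-3.17)|=1.7528 |R(-2.1)|=0.3718 |R(-0.56)|=0.5716
Bisect:
  x_lo=-3.0932 |R|=1.5725  x_hi=-0.3531 |R|=0.7026
  mid=-1.72313 |R|=0.27608 →hi
  mid=-2.40817 |R|=0.56518 →hi
  mid=-2.75069 |R|=0.94907 →hi
  mid=-2.92195 |R|=1.22635 →lo
  mid=-2.83632 |R|=1.07969 →lo
  mid=-2.79350 |R|=1.01245 →lo
  mid=-2.77210 |R|=0.98028 →hi
  mid=-2.78280 |R|=0.99625 →hi
  ...
  [-2.78531,-2.78514] ⇒ x*=-2.7853
So |R|<1 on (-2.7853, 0).

(-2.7853,0); λ=-7 ⇒ h* = 0.3979.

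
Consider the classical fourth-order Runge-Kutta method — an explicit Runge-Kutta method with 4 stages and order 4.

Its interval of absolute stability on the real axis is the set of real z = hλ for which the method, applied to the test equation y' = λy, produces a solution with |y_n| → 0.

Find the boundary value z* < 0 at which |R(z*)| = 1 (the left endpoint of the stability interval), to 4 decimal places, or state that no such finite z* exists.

On y'=λy, z=hλ:
  order 4, 4-stage ⇒ R(z)=1+z+z^2/2+z^3/6+z^4/24
  (e.g. R(-0.9)=0.41084, |R|=0.41084)

Boundary: |R(x)|=1, x<0.
x=-0.9: |R|=0.4108
|R(-2.19)|=0.4159 |R(-1.98)|=0.3269 |R(-1.21)|=0.3161
Bisect:
  x_lo=-3.2526 |R|=1.9654  x_hi=-0.2510 |R|=0.7781
  mid=-1.75177 |R|=0.27901 →hi
  mid=-2.50217 |R|=0.65057 →hi
  mid=-2.87737 |R|=1.14794 →lo
  mid=-2.68977 |R|=0.86528 →hi
  mid=-2.78357 |R|=0.99741 →hi
  mid=-2.83047 |R|=1.07028 →lo
  mid=-2.80702 |R|=1.03326 →lo
  mid=-2.79530 |R|=1.01519 →lo
  ...
  [-2.78540,-2.78522] ⇒ x*=-2.7853
Stable set (-2.7853, 0).

left endpoint -2.7853.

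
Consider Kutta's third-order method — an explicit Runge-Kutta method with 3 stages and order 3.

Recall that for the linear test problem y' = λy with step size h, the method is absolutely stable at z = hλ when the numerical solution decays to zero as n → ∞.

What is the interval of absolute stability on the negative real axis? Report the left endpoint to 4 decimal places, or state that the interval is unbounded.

Set f=λy, z=hλ:
  order 3, 3-stage ⇒ R(z)=1+z+z^2/2+z^3/6
  (e.g. R(-1.47)=0.08103, |R|=0.08103)

Boundary: |R(x)|=1, x<0.
x=-1.47: |R|=0.0810
|R(-2.84)|=1.6249 |R(-1.38)|=0.1342 |R(-0.75)|=0.4609
Bisect:
  x_lo=-3.1869 |R|=2.5032  x_hi=-0.3438 |R|=0.7085
  mid=-1.76533 |R|=0.12404 →hi
  mid=-2.47611 |R|=0.94076 →hi
  mid=-2.83149 |R|=1.60633 →lo
  mid=-2.65380 |R|=1.24744 →lo
  mid=-2.56495 |R|=1.08792 →lo
  mid=-2.52053 |R|=1.01284 →lo
  mid=-2.49832 |R|=0.97643 →hi
  mid=-2.50942 |R|=0.99455 →hi
  ...
  [-2.51289,-2.51272] ⇒ x*=-2.5127
So |R|<1 on (-2.5127, 0).

z∈(-2.5127,0).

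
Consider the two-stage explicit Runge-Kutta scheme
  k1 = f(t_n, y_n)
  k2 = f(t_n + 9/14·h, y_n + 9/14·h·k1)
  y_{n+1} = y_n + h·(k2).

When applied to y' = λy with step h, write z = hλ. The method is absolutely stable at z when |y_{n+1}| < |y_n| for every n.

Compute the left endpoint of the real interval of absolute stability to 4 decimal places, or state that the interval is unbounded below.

With y'=λy (z=hλ):
  k1=λy_n ⇒ h·k1=z·y_n;  k2=λ(1+9/14z)y_n ⇒ h·k2=z(1+9/14z)y_n
  y_{n+1}/y_n = 1 + z(1+9/14z) = 1 + z + 9/14z²
  ⇒ R(z) = 1 + z + 9/14z².

Solve |R(x)|<1 on ℝ⁻.
x=-1.67: |R|=1.1229
R=1: x+9/14x²=0 ⇒ x=−14/9=-1.5556; min R=1−1/(4·9/14)=0.6111>−1
Confirm numerically:
  x=-1.295: |R|=0.78309 <1
  x=-0.935: |R|=0.62700 <1
  x=-0.766: |R|=0.61120 <1
  x=-1.821: |R|=1.31074 >1
  x=-1.614: |R|=1.06064 >1
So |R|<1 on (-1.5556, 0).

left endpoint -1.5556.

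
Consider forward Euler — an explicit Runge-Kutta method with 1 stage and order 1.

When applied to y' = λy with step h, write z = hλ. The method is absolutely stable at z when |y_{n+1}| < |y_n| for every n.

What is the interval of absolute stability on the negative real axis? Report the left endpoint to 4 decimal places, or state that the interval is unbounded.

Test eqn y'=λy, z=hλ:
  order 1, 1-stage ⇒ R(z)=1+z
  (e.g. R(-1.5)=-0.50000, |R|=0.50000)

Find x<0 with |R(x)|<1.
x=-1.5: |R|=0.5000
|R(-2.31)|=1.3100 |R(-1.55)|=0.5500 |R(-1.13)|=0.1300
Bisect:
  x_lo=-2.3022 |R|=1.3022  x_hi=-0.3278 |R|=0.6722
  mid=-1.31499 |R|=0.31499 →hi
  mid=-1.80860 |R|=0.80860 →hi
  mid=-2.05541 |R|=1.05541 →lo
  mid=-1.93200 |R|=0.93200 →hi
  mid=-1.99370 |R|=0.99370 →hi
  mid=-2.02455 |R|=1.02455 →lo
  mid=-2.00913 |R|=1.00913 →lo
  mid=-2.00142 |R|=1.00142 →lo
  ...
  [-2.00009,-1.99997] ⇒ x*=-2.0000
Stable set (-2.0000, 0).

(-2.0000, 0).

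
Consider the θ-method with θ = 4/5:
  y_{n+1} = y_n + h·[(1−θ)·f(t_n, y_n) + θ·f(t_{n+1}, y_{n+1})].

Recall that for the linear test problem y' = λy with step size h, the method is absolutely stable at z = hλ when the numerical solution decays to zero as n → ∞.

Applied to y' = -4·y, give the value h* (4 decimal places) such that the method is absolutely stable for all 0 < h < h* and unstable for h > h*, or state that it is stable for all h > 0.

(−∞, 0) — no finite endpoint. Any h>0 works for λ=-4.

Test eqn y'=λy, z=hλ:
  y_{n+1} = y_n + z·[1/5·y_n + 4/5·y_{n+1}] ⇒ (1 − 4/5z)y_{n+1} = (1 + 1/5z)y_n
  so R(z) = (1 + 1/5z)/(1 − 4/5z).

Find x<0 with |R(x)|<1.
x=-0.94: |R|=0.4635
x=-2: |R|=0.2308
x=-10: |R|=0.1111
x=-100: |R|=0.2346
θ=4/5≥1/2 ⇒ |1+1/5x|<|1−4/5x| ∀x<0 ⇒ interval (−∞,0).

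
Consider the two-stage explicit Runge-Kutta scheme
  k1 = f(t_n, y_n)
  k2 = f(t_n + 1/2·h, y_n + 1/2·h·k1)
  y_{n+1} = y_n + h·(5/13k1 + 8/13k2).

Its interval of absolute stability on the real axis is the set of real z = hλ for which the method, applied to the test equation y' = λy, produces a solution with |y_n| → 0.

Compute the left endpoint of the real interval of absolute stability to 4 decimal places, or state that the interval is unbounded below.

left endpoint -3.2500.

Test eqn y'=λy, z=hλ:
  k1=λy_n ⇒ h·k1=z·y_n;  k2=λ(1+1/2z)y_n ⇒ h·k2=z(1+1/2z)y_n
  y_{n+1}/y_n = 1 + 5/13z + 8/13z(1+1/2z) = 1 + z + 4/13z²
  Hence R(z) = 1 + z + 4/13z².

Boundary: |R(x)|=1, x<0.
x=-0.9: |R|=0.3492
R=1: x+4/13x²=0 ⇒ x=−13/4=-3.2500; min R=1−1/(4·4/13)=0.1875>−1
Confirm numerically:
  x=-3.078: |R|=0.83710 <1
  x=-2.696: |R|=0.54044 <1
  x=-1.791: |R|=0.19598 <1
  x=-1.381: |R|=0.20582 <1
  x=-3.735: |R|=1.55738 >1
  x=-3.559: |R|=1.33838 >1
Interval (-3.2500, 0).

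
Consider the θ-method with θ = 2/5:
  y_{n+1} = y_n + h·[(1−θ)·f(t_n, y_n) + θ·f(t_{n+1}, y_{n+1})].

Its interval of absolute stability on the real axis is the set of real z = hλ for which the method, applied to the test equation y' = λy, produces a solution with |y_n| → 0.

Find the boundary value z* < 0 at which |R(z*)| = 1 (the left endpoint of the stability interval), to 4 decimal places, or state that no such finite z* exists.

Set f=λy, z=hλ:
  y_{n+1} = y_n + z·[3/5·y_n + 2/5·y_{n+1}] ⇒ (1 − 2/5z)y_{n+1} = (1 + 3/5z)y_n
  R(z) = (1 + 3/5z)/(1 − 2/5z).

Find x<0 with |R(x)|<1.
x=-0.5: |R|=0.5833
R=−1: 1+3/5x = −1+2/5x ⇒ -1/5x=2 ⇒ x=2/(-1/5)=-10.0000
Confirm numerically:
  x=-9.381: |R|=0.97395 <1
  x=-8.619: |R|=0.93790 <1
  x=-6.803: |R|=0.82817 <1
  x=-4.511: |R|=0.60854 <1
  x=-10.516: |R|=1.01982 >1
  x=-10.103: |R|=1.00409 >1
  x=-10.052: |R|=1.00207 >1
So |R|<1 on (-10.0000, 0).

z* = -10.0000.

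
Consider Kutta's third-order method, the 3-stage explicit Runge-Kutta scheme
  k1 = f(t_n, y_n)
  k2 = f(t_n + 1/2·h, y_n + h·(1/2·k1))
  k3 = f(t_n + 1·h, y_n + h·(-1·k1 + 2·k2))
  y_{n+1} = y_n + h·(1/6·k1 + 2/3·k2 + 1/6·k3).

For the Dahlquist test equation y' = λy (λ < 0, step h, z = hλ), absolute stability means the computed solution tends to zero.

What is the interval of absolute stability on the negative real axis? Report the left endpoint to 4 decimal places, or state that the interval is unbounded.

With y'=λy (z=hλ):
  order 3, 3-stage ⇒ R(z)=1+z+z^2/2+z^3/6
  (e.g. R(-1.41)=0.11685, |R|=0.11685)

Solve |R(x)|<1 on ℝ⁻.
x=-1.41: |R|=0.1168
|R(-1.71)|=0.0813 |R(-0.82)|=0.4243 |R(-0.79)|=0.4399
Bisect:
  x_lo=-3.1934 |R|=2.5221  x_hi=-0.3878 |R|=0.6777
  mid=-1.79061 |R|=0.14434 →hi
  mid=-2.49201 |R|=0.96623 →hi
  mid=-2.84271 |R|=1.63086 →lo
  mid=-2.66736 |R|=1.27291 →lo
  mid=-2.57968 |R|=1.11350 →lo
  mid=-2.53585 |R|=1.03839 →lo
  mid=-2.51393 |R|=1.00195 →lo
  mid=-2.50297 |R|=0.98400 →hi
  mid=-2.50845 |R|=0.99295 →hi
  mid=-2.51119 |R|=0.99744 →hi
  ...
  [-2.51290,-2.51273] ⇒ x*=-2.5127
Stable set (-2.5127, 0).

z∈(-2.5127,0).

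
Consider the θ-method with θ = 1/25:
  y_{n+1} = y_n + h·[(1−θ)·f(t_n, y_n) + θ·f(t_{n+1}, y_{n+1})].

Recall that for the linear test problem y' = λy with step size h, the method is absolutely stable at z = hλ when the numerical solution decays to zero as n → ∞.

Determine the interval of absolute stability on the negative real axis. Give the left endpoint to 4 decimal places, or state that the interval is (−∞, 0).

z∈(-2.1739,0).

Test eqn y'=λy, z=hλ:
  y_{n+1} = y_n + z·[24/25·y_n + 1/25·y_{n+1}] ⇒ (1 − 1/25z)y_{n+1} = (1 + 24/25z)y_n
  so R(z) = (1 + 24/25z)/(1 − 1/25z).

Need |R(x)|<1, x<0.
x=-1.69: |R|=0.5830
R=−1: 1+24/25x = −1+1/25x ⇒ -23/25x=2 ⇒ x=2/(-23/25)=-2.1739
Confirm numerically:
  x=-1.325: |R|=0.25831 <1
  x=-1.085: |R|=0.03987 <1
  x=-0.888: |R|=0.14246 <1
  x=-2.587: |R|=1.34440 >1
  x=-2.571: |R|=1.33125 >1
So |R|<1 on (-2.1739, 0).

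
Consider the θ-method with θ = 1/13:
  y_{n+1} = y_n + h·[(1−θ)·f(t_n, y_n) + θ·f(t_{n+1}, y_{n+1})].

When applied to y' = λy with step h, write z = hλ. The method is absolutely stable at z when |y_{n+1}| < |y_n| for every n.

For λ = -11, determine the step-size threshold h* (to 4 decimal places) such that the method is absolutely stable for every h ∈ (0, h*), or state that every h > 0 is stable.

With y'=λy (z=hλ):
  y_{n+1} = y_n + z·[12/13·y_n + 1/13·y_{n+1}] ⇒ (1 − 1/13z)y_{n+1} = (1 + 12/13z)y_n
  ⇒ R(z) = (1 + 12/13z)/(1 − 1/13z).

Find x<0 with |R(x)|<1.
x=-0.57: |R|=0.4539
R=−1: 1+12/13x = −1+1/13x ⇒ -11/13x=2 ⇒ x=2/(-11/13)=-2.3636
Confirm numerically:
  x=-2.298: |R|=0.95280 <1
  x=-1.545: |R|=0.38089 <1
  x=-1.000: |R|=0.07143 <1
  x=-2.792: |R|=1.29838 >1
  x=-2.659: |R|=1.20748 >1
  x=-2.621: |R|=1.18123 >1
So |R|<1 on (-2.3636, 0).

(-2.3636,0); λ=-11 ⇒ h* = (26/11)/11 = 0.2149.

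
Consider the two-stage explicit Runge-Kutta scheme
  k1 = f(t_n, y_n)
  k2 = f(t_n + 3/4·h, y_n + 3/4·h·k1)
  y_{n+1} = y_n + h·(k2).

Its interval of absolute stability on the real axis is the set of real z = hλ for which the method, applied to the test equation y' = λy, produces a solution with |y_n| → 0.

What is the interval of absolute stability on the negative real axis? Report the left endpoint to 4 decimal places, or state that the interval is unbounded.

z∈(-1.3333,0).

Set f=λy, z=hλ:
  k1=λy_n ⇒ h·k1=z·y_n;  k2=λ(1+3/4z)y_n ⇒ h·k2=z(1+3/4z)y_n
  y_{n+1}/y_n = 1 + z(1+3/4z) = 1 + z + 3/4z²
  R(z) = 1 + z + 3/4z².

Boundary: |R(x)|=1, x<0.
x=-1.33: |R|=0.9967
R=1: x+3/4x²=0 ⇒ x=−4/3=-1.3333; min R=1−1/(4·3/4)=0.6667>−1
Confirm numerically:
  x=-1.083: |R|=0.79667 <1
  x=-1.075: |R|=0.79172 <1
  x=-0.944: |R|=0.72435 <1
  x=-0.809: |R|=0.68186 <1
  x=-1.914: |R|=1.83355 >1
  x=-1.760: |R|=1.56320 >1
  x=-1.500: |R|=1.18750 >1
Stable set (-1.3333, 0).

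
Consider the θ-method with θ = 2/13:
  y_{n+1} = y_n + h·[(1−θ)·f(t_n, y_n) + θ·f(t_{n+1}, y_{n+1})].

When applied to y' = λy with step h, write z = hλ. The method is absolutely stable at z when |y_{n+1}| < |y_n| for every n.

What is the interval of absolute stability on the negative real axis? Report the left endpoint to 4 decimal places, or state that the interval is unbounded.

Set f=λy, z=hλ:
  y_{n+1} = y_n + z·[11/13·y_n + 2/13·y_{n+1}] ⇒ (1 − 2/13z)y_{n+1} = (1 + 11/13z)y_n
  ⇒ R(z) = (1 + 11/13z)/(1 − 2/13z).

Find x<0 with |R(x)|<1.
x=-1.28: |R|=0.0694
R=−1: 1+11/13x = −1+2/13x ⇒ -9/13x=2 ⇒ x=2/(-9/13)=-2.8889
Confirm numerically:
  x=-1.960: |R|=0.50591 <1
  x=-1.568: |R|=0.26326 <1
  x=-1.347: |R|=0.11578 <1
  x=-1.252: |R|=0.04979 <1
  x=-3.441: |R|=1.24992 >1
  x=-3.351: |R|=1.21110 >1
  x=-3.287: |R|=1.18305 >1
So |R|<1 on (-2.8889, 0).

z∈(-2.8889,0).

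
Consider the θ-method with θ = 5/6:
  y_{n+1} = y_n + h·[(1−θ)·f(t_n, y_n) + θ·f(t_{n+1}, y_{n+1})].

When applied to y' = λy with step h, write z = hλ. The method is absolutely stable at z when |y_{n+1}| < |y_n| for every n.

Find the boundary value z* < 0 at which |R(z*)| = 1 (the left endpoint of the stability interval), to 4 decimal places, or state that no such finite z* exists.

Set f=λy, z=hλ:
  y_{n+1} = y_n + z·[1/6·y_n + 5/6·y_{n+1}] ⇒ (1 − 5/6z)y_{n+1} = (1 + 1/6z)y_n
  R(z) = (1 + 1/6z)/(1 − 5/6z).

Find x<0 with |R(x)|<1.
x=-1.29: |R|=0.3783
x=-2: |R|=0.2500
x=-10: |R|=0.0714
x=-100: |R|=0.1858
θ=5/6≥1/2 ⇒ |1+1/6x|<|1−5/6x| ∀x<0 ⇒ stable on all of ℝ⁻.

(−∞, 0) — no finite endpoint.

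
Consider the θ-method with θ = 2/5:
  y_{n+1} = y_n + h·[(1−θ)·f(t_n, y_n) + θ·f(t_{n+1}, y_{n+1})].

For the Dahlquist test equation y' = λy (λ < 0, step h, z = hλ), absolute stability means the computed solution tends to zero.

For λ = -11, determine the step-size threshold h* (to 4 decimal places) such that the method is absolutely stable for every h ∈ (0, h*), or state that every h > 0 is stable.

(-10.0000,0); λ=-11 ⇒ h* = (10)/11 = 0.9091.

On y'=λy, z=hλ:
  y_{n+1} = y_n + z·[3/5·y_n + 2/5·y_{n+1}] ⇒ (1 − 2/5z)y_{n+1} = (1 + 3/5z)y_n
  Hence R(z) = (1 + 3/5z)/(1 − 2/5z).

Solve |R(x)|<1 on ℝ⁻.
x=-0.56: |R|=0.5425
R=−1: 1+3/5x = −1+2/5x ⇒ -1/5x=2 ⇒ x=2/(-1/5)=-10.0000
Confirm numerically:
  x=-5.403: |R|=0.70916 <1
  x=-5.139: |R|=0.68183 <1
  x=-4.723: |R|=0.63471 <1
  x=-4.237: |R|=0.57229 <1
  x=-10.509: |R|=1.01956 >1
  x=-10.212: |R|=1.00834 >1
  x=-10.136: |R|=1.00538 >1
Interval (-10.0000, 0).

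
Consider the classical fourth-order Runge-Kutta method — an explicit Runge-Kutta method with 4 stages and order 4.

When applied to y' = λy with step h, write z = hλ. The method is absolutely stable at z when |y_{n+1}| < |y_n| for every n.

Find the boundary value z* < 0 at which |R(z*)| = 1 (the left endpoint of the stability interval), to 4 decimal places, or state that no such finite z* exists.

With y'=λy (z=hλ):
  order 4, 4-stage ⇒ R(z)=1+z+z^2/2+z^3/6+z^4/24
  (e.g. R(-1.36)=0.28810, |R|=0.28810)

Find x<0 with |R(x)|<1.
x=-1.36: |R|=0.2881
|R(-2.6)|=0.7547 |R(-1.05)|=0.3590 |R(-0.79)|=0.4561
Bisect:
  x_lo=-3.5572 |R|=2.9393  x_hi=-0.1124 |R|=0.8937
  mid=-1.83480 |R|=0.29119 →hi
  mid=-2.69601 |R|=0.87353 →hi
  mid=-3.12662 |R|=1.64896 →lo
  mid=-2.91131 |R|=1.20723 →lo
  mid=-2.80366 |R|=1.02805 →lo
  mid=-2.74984 |R|=0.94785 →hi
  mid=-2.77675 |R|=0.98720 →hi
  mid=-2.79021 |R|=1.00743 →lo
  mid=-2.78348 |R|=0.99727 →hi
  ...
  [-2.78537,-2.78516] ⇒ x*=-2.7853
Stable set (-2.7853, 0).

z* = -2.7853.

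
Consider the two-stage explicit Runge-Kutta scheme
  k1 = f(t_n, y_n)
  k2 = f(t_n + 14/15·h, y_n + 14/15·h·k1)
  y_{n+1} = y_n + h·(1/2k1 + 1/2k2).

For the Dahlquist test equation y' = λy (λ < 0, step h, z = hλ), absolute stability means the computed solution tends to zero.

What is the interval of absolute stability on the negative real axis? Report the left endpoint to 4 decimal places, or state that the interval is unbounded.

On y'=λy, z=hλ:
  k1=λy_n ⇒ h·k1=z·y_n;  k2=λ(1+14/15z)y_n ⇒ h·k2=z(1+14/15z)y_n
  y_{n+1}/y_n = 1 + 1/2z + 1/2z(1+14/15z) = 1 + z + 7/15z²
  ⇒ R(z) = 1 + z + 7/15z².

Find x<0 with |R(x)|<1.
x=-1.07: |R|=0.4643
R=1: x+7/15x²=0 ⇒ x=−15/7=-2.1429; min R=1−1/(4·7/15)=0.4643>−1
Confirm numerically:
  x=-1.893: |R|=0.77928 <1
  x=-1.443: |R|=0.52872 <1
  x=-1.301: |R|=0.48888 <1
  x=-2.387: |R|=1.27196 >1
  x=-2.218: |R|=1.07778 >1
Stable set (-2.1429, 0).

z∈(-2.1429,0).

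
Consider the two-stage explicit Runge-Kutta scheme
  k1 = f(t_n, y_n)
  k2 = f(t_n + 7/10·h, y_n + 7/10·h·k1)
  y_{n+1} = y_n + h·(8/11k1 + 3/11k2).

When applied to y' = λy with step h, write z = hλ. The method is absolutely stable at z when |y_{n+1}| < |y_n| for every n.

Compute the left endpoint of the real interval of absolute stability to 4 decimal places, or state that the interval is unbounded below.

With y'=λy (z=hλ):
  k1=λy_n ⇒ h·k1=z·y_n;  k2=λ(1+7/10z)y_n ⇒ h·k2=z(1+7/10z)y_n
  y_{n+1}/y_n = 1 + 8/11z + 3/11z(1+7/10z) = 1 + z + 21/110z²
  ⇒ R(z) = 1 + z + 21/110z².

Find x<0 with |R(x)|<1.
x=-0.57: |R|=0.4920
R=1: x+21/110x²=0 ⇒ x=−110/21=-5.2381; min R=1−1/(4·21/110)=-0.3095>−1
Confirm numerically:
  x=-4.257: |R|=0.20266 <1
  x=-3.376: |R|=0.20014 <1
  x=-3.266: |R|=0.22962 <1
  x=-5.745: |R|=1.55596 >1
  x=-5.566: |R|=1.34843 >1
So |R|<1 on (-5.2381, 0).

left endpoint -5.2381.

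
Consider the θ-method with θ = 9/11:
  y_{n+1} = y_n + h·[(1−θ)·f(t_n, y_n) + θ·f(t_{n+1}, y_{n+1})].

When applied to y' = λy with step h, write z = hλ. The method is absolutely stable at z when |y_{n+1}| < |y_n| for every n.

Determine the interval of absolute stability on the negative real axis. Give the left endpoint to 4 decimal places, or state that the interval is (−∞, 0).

With y'=λy (z=hλ):
  y_{n+1} = y_n + z·[2/11·y_n + 9/11·y_{n+1}] ⇒ (1 − 9/11z)y_{n+1} = (1 + 2/11z)y_n
  R(z) = (1 + 2/11z)/(1 − 9/11z).

Find x<0 with |R(x)|<1.
x=-0.65: |R|=0.5757
x=-2: |R|=0.2414
x=-10: |R|=0.0891
x=-100: |R|=0.2075
θ=9/11≥1/2 ⇒ |1+2/11x|<|1−9/11x| ∀x<0 ⇒ interval (−∞,0).

unbounded; (−∞, 0).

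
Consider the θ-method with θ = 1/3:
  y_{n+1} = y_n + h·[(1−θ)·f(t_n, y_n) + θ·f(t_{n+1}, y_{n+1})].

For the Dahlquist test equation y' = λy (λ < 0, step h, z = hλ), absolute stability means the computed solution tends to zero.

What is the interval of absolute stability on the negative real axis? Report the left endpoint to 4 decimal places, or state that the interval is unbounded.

z∈(-6.0000,0).

With y'=λy (z=hλ):
  y_{n+1} = y_n + z·[2/3·y_n + 1/3·y_{n+1}] ⇒ (1 − 1/3z)y_{n+1} = (1 + 2/3z)y_n
  Hence R(z) = (1 + 2/3z)/(1 − 1/3z).

Boundary: |R(x)|=1, x<0.
x=-1.74: |R|=0.1013
R=−1: 1+2/3x = −1+1/3x ⇒ -1/3x=2 ⇒ x=2/(-1/3)=-6.0000
Confirm numerically:
  x=-5.849: |R|=0.98294 <1
  x=-4.459: |R|=0.79340 <1
  x=-2.944: |R|=0.48587 <1
  x=-6.579: |R|=1.06044 >1
  x=-6.375: |R|=1.04000 >1
  x=-6.325: |R|=1.03485 >1
Stable set (-6.0000, 0).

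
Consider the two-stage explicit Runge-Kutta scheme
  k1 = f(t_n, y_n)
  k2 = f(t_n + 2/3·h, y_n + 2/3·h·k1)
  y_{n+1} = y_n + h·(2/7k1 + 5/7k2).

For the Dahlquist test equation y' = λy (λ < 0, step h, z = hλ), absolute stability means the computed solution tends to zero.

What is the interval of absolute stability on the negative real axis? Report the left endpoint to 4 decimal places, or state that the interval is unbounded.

z∈(-2.1000,0).

With y'=λy (z=hλ):
  k1=λy_n ⇒ h·k1=z·y_n;  k2=λ(1+2/3z)y_n ⇒ h·k2=z(1+2/3z)y_n
  y_{n+1}/y_n = 1 + 2/7z + 5/7z(1+2/3z) = 1 + z + 10/21z²
  ⇒ R(z) = 1 + z + 10/21z².

Need |R(x)|<1, x<0.
x=-1.7: |R|=0.6762
R=1: x+10/21x²=0 ⇒ x=−21/10=-2.1000; min R=1−1/(4·10/21)=0.4750>−1
Confirm numerically:
  x=-1.319: |R|=0.50946 <1
  x=-1.110: |R|=0.47671 <1
  x=-0.854: |R|=0.49329 <1
  x=-2.635: |R|=1.67130 >1
  x=-2.608: |R|=1.63089 >1
  x=-2.537: |R|=1.52794 >1
Interval (-2.1000, 0).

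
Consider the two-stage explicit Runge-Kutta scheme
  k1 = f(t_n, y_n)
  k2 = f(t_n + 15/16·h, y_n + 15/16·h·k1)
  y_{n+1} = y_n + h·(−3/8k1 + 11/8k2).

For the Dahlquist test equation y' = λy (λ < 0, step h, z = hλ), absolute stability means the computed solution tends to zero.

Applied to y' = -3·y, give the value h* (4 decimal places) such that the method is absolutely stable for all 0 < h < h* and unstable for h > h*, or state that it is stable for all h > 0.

(-0.7758,0); λ=-3 ⇒ h* = (128/165)/3 = 0.2586.

With y'=λy (z=hλ):
  k1=λy_n ⇒ h·k1=z·y_n;  k2=λ(1+15/16z)y_n ⇒ h·k2=z(1+15/16z)y_n
  y_{n+1}/y_n = 1 − 3/8z + 11/8z(1+15/16z) = 1 + z + 165/128z²
  so R(z) = 1 + z + 165/128z².

Solve |R(x)|<1 on ℝ⁻.
x=-1.77: |R|=3.2685
R=1: x+165/128x²=0 ⇒ x=−128/165=-0.7758; min R=1−1/(4·165/128)=0.8061>−1
Confirm numerically:
  x=-0.652: |R|=0.89599 <1
  x=-0.520: |R|=0.82856 <1
  x=-0.434: |R|=0.80880 <1
  x=-1.100: |R|=1.45977 >1
  x=-1.007: |R|=1.30017 >1
  x=-0.890: |R|=1.13107 >1
Interval (-0.7758, 0).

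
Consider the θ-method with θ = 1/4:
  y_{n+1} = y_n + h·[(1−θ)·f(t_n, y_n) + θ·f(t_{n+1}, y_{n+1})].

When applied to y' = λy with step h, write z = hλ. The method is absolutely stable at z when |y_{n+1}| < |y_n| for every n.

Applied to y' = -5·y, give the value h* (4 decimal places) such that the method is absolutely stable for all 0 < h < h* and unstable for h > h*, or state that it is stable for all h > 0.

(-4.0000,0); λ=-5 ⇒ h* = (4)/5 = 0.8000.

On y'=λy, z=hλ:
  y_{n+1} = y_n + z·[3/4·y_n + 1/4·y_{n+1}] ⇒ (1 − 1/4z)y_{n+1} = (1 + 3/4z)y_n
  ⇒ R(z) = (1 + 3/4z)/(1 − 1/4z).

Find x<0 with |R(x)|<1.
x=-1.41: |R|=0.0425
R=−1: 1+3/4x = −1+1/4x ⇒ -1/2x=2 ⇒ x=2/(-1/2)=-4.0000
Confirm numerically:
  x=-2.713: |R|=0.61656 <1
  x=-2.426: |R|=0.51012 <1
  x=-2.116: |R|=0.38391 <1
  x=-4.574: |R|=1.13389 >1
  x=-4.409: |R|=1.09728 >1
  x=-4.286: |R|=1.06903 >1
So |R|<1 on (-4.0000, 0).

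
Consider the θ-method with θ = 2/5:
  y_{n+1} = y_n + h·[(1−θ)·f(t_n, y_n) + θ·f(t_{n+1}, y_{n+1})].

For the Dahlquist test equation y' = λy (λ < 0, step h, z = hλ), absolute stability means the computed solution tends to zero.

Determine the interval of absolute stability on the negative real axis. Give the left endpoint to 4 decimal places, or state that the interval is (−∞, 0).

z∈(-10.0000,0).

Set f=λy, z=hλ:
  y_{n+1} = y_n + z·[3/5·y_n + 2/5·y_{n+1}] ⇒ (1 − 2/5z)y_{n+1} = (1 + 3/5z)y_n
  Hence R(z) = (1 + 3/5z)/(1 − 2/5z).

Need |R(x)|<1, x<0.
x=-0.57: |R|=0.5358
R=−1: 1+3/5x = −1+2/5x ⇒ -1/5x=2 ⇒ x=2/(-1/5)=-10.0000
Confirm numerically:
  x=-7.218: |R|=0.85686 <1
  x=-4.980: |R|=0.66444 <1
  x=-4.617: |R|=0.62182 <1
  x=-10.488: |R|=1.01879 >1
  x=-10.474: |R|=1.01827 >1
  x=-10.247: |R|=1.00969 >1
So |R|<1 on (-10.0000, 0).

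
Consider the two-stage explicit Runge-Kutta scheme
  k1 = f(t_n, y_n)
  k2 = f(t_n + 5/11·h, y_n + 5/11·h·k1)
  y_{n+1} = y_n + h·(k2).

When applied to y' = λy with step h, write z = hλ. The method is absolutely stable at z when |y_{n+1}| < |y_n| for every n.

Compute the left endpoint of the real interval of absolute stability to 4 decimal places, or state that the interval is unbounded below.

On y'=λy, z=hλ:
  k1=λy_n ⇒ h·k1=z·y_n;  k2=λ(1+5/11z)y_n ⇒ h·k2=z(1+5/11z)y_n
  y_{n+1}/y_n = 1 + z(1+5/11z) = 1 + z + 5/11z²
  R(z) = 1 + z + 5/11z².

Solve |R(x)|<1 on ℝ⁻.
x=-0.76: |R|=0.5025
R=1: x+5/11x²=0 ⇒ x=−11/5=-2.2000; min R=1−1/(4·5/11)=0.4500>−1
Confirm numerically:
  x=-1.798: |R|=0.67146 <1
  x=-1.173: |R|=0.45242 <1
  x=-0.916: |R|=0.46539 <1
  x=-2.431: |R|=1.25526 >1
  x=-2.394: |R|=1.21111 >1
  x=-2.340: |R|=1.14891 >1
So |R|<1 on (-2.2000, 0).

z* = -2.2000.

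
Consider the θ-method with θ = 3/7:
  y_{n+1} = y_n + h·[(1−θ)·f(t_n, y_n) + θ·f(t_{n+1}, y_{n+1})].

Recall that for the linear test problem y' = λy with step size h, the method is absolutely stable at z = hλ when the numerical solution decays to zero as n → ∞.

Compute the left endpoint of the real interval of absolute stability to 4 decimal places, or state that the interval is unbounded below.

With y'=λy (z=hλ):
  y_{n+1} = y_n + z·[4/7·y_n + 3/7·y_{n+1}] ⇒ (1 − 3/7z)y_{n+1} = (1 + 4/7z)y_n
  R(z) = (1 + 4/7z)/(1 − 3/7z).

Find x<0 with |R(x)|<1.
x=-0.53: |R|=0.5681
R=−1: 1+4/7x = −1+3/7x ⇒ -1/7x=2 ⇒ x=2/(-1/7)=-14.0000
Confirm numerically:
  x=-11.500: |R|=0.93976 <1
  x=-9.410: |R|=0.86971 <1
  x=-8.289: |R|=0.82079 <1
  x=-5.848: |R|=0.66786 <1
  x=-14.546: |R|=1.01078 >1
  x=-14.454: |R|=1.00901 >1
Stable set (-14.0000, 0).

z* = -14.0000.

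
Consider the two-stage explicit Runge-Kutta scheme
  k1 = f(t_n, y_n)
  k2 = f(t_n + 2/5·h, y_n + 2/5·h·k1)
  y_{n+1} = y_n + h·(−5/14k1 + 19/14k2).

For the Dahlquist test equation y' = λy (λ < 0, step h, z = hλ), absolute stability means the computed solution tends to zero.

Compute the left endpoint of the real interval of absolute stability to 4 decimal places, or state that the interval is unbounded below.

With y'=λy (z=hλ):
  k1=λy_n ⇒ h·k1=z·y_n;  k2=λ(1+2/5z)y_n ⇒ h·k2=z(1+2/5z)y_n
  y_{n+1}/y_n = 1 − 5/14z + 19/14z(1+2/5z) = 1 + z + 19/35z²
  R(z) = 1 + z + 19/35z².

Solve |R(x)|<1 on ℝ⁻.
x=-1.11: |R|=0.5589
R=1: x+19/35x²=0 ⇒ x=−35/19=-1.8421; min R=1−1/(4·19/35)=0.5395>−1
Confirm numerically:
  x=-1.683: |R|=0.85464 <1
  x=-1.311: |R|=0.62202 <1
  x=-1.200: |R|=0.58171 <1
  x=-1.081: |R|=0.55336 <1
  x=-2.106: |R|=1.30170 >1
  x=-1.971: |R|=1.13791 >1
  x=-1.940: |R|=1.10310 >1
So |R|<1 on (-1.8421, 0).

z* = -1.8421.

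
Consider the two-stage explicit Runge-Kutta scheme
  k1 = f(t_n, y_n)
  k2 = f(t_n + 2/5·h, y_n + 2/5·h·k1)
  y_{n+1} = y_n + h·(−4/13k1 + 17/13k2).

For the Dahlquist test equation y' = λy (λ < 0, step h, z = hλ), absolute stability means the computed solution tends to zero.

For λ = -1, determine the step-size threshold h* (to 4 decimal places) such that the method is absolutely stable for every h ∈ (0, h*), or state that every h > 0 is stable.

Test eqn y'=λy, z=hλ:
  k1=λy_n ⇒ h·k1=z·y_n;  k2=λ(1+2/5z)y_n ⇒ h·k2=z(1+2/5z)y_n
  y_{n+1}/y_n = 1 − 4/13z + 17/13z(1+2/5z) = 1 + z + 34/65z²
  R(z) = 1 + z + 34/65z².

Need |R(x)|<1, x<0.
x=-0.58: |R|=0.5960
R=1: x+34/65x²=0 ⇒ x=−65/34=-1.9118; min R=1−1/(4·34/65)=0.5221>−1
Confirm numerically:
  x=-1.885: |R|=0.97361 <1
  x=-1.705: |R|=0.81560 <1
  x=-1.598: |R|=0.73773 <1
  x=-2.504: |R|=1.77570 >1
  x=-2.456: |R|=1.69917 >1
  x=-2.387: |R|=1.59337 >1
Interval (-1.9118, 0).

(-1.9118,0); λ=-1 ⇒ h* = (65/34)/1 = 1.9118.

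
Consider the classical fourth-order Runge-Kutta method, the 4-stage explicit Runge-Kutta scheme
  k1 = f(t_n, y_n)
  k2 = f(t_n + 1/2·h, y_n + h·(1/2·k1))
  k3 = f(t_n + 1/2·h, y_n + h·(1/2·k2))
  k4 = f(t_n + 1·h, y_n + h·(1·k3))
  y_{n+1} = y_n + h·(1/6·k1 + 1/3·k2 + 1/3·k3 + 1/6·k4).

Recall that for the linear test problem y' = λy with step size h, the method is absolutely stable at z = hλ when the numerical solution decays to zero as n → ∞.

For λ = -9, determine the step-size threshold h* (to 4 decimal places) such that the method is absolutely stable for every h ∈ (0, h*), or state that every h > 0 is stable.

Set f=λy, z=hλ:
  order 4, 4-stage ⇒ R(z)=1+z+z^2/2+z^3/6+z^4/24
  (e.g. R(-1.73)=0.27672, |R|=0.27672)

Boundary: |R(x)|=1, x<0.
x=-1.73: |R|=0.2767
|R(-2.88)|=1.1524 |R(-2.3)|=0.4832 |R(-0.66)|=0.5178
Bisect:
  x_lo=-3.2429 |R|=1.9394  x_hi=-0.2243 |R|=0.7991
  mid=-1.73357 |R|=0.27707 →hi
  mid=-2.48822 |R|=0.63702 →hi
  mid=-2.86555 |R|=1.12789 →lo
  mid=-2.67688 |R|=0.84848 →hi
  mid=-2.77121 |R|=0.97898 →hi
  mid=-2.81838 |R|=1.05104 →lo
  mid=-2.79480 |R|=1.01442 →lo
  ...
  [-2.78540,-2.78522] ⇒ x*=-2.7853
So |R|<1 on (-2.7853, 0).

(-2.7853,0); λ=-9 ⇒ h* = 0.3095.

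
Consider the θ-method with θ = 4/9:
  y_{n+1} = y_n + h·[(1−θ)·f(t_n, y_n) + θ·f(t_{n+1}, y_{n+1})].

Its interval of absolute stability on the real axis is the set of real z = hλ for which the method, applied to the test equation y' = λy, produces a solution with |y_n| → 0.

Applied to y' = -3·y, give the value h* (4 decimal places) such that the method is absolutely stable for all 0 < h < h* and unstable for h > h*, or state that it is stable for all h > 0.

(-18.0000,0); λ=-3 ⇒ h* = (18)/3 = 6.0000.

With y'=λy (z=hλ):
  y_{n+1} = y_n + z·[5/9·y_n + 4/9·y_{n+1}] ⇒ (1 − 4/9z)y_{n+1} = (1 + 5/9z)y_n
  so R(z) = (1 + 5/9z)/(1 − 4/9z).

Solve |R(x)|<1 on ℝ⁻.
x=-1.17: |R|=0.2303
R=−1: 1+5/9x = −1+4/9x ⇒ -1/9x=2 ⇒ x=2/(-1/9)=-18.0000
Confirm numerically:
  x=-15.986: |R|=0.97239 <1
  x=-13.354: |R|=0.92556 <1
  x=-11.080: |R|=0.87022 <1
  x=-9.419: |R|=0.81616 <1
  x=-18.557: |R|=1.00669 >1
  x=-18.462: |R|=1.00558 >1
  x=-18.300: |R|=1.00365 >1
So |R|<1 on (-18.0000, 0).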